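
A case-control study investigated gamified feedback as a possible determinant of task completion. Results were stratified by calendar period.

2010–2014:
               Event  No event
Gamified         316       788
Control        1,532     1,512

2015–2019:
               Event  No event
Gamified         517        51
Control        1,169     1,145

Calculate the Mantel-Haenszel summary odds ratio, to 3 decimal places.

OR_MH = Σ(aᵢdᵢ/nᵢ) / Σ(bᵢcᵢ/nᵢ), where nᵢ is the stratum total.
Stratum 1 (2010–2014): n = 4148; a·d/n = 316·1512/4148 = 115.1861; b·c/n = 788·1532/4148 = 291.0357
Stratum 2 (2015–2019): n = 2882; a·d/n = 517·1145/2882 = 205.4008; b·c/n = 51·1169/2882 = 20.6867
OR_MH = (115.1861 + 205.4008) / (291.0357 + 20.6867) = 320.5869 / 311.7224 = 1.02844

1.028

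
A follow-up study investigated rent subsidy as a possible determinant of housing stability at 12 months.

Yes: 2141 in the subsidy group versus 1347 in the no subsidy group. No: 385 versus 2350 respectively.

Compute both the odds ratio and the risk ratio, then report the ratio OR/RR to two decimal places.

4.17

From the description: a = 2141, b = 385, c = 1347, d = 2350.
OR = (2141·2350)/(385·1347) = 5031350/518595 = 9.70189
Risk in exposed = 2141/2526 = 0.84759; risk in unexposed = 1347/3697 = 0.36435; RR = 2.32630
OR/RR = 9.70189 / 2.32630 = 4.17053
The outcome is not rare, so the OR lies further from 1 than the RR.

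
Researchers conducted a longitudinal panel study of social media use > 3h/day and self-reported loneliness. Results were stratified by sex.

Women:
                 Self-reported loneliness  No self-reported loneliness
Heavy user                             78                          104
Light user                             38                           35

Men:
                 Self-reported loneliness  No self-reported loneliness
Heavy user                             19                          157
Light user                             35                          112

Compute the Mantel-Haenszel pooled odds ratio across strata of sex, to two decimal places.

0.53

OR_MH = Σ(aᵢdᵢ/nᵢ) / Σ(bᵢcᵢ/nᵢ), where nᵢ is the stratum total.
Stratum 1 (Women): n = 255; a·d/n = 78·35/255 = 10.7059; b·c/n = 104·38/255 = 15.4980
Stratum 2 (Men): n = 323; a·d/n = 19·112/323 = 6.5882; b·c/n = 157·35/323 = 17.0124
OR_MH = (10.7059 + 6.5882) / (15.4980 + 17.0124) = 17.2941 / 32.5104 = 0.53196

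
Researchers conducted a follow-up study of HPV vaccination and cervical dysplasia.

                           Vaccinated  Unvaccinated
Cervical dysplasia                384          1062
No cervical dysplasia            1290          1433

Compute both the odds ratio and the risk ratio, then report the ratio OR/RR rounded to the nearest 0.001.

0.745

Reading the table with exposure as columns: a = 384 (Vaccinated, case), b = 1290 (Vaccinated, non-case), c = 1062 (Unvaccinated, case), d = 1433.
OR = (384·1433)/(1290·1062) = 550272/1369980 = 0.40166
Risk in exposed = 384/1674 = 0.22939; risk in unexposed = 1062/2495 = 0.42565; RR = 0.53892
OR/RR = 0.40166 / 0.53892 = 0.74532
The outcome is not rare, so the OR lies further from 1 than the RR.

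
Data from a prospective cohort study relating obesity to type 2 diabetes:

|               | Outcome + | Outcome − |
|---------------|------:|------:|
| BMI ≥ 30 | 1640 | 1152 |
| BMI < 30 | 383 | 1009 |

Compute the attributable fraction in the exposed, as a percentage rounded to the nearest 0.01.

53.16

Cells: a = 1640, b = 1152, c = 383, d = 1009.
Risk in exposed = 1640/2792 = 0.58739; risk in unexposed = 383/1392 = 0.27514.
RR = 0.58739/0.27514 = 2.13486
AR% = (RR − 1)/RR × 100 = (2.13486 − 1)/2.13486 × 100 = 53.1585%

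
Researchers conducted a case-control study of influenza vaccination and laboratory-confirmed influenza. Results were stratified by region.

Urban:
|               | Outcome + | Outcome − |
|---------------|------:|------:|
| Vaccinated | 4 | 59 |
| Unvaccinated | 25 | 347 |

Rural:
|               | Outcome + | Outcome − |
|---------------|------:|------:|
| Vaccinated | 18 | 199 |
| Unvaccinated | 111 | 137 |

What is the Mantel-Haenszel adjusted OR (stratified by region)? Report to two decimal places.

OR_MH = Σ(aᵢdᵢ/nᵢ) / Σ(bᵢcᵢ/nᵢ), where nᵢ is the stratum total.
Stratum 1 (Urban): n = 435; a·d/n = 4·347/435 = 3.1908; b·c/n = 59·25/435 = 3.3908
Stratum 2 (Rural): n = 465; a·d/n = 18·137/465 = 5.3032; b·c/n = 199·111/465 = 47.5032
OR_MH = (3.1908 + 5.3032) / (3.3908 + 47.5032) = 8.4940 / 50.8940 = 0.16690

0.17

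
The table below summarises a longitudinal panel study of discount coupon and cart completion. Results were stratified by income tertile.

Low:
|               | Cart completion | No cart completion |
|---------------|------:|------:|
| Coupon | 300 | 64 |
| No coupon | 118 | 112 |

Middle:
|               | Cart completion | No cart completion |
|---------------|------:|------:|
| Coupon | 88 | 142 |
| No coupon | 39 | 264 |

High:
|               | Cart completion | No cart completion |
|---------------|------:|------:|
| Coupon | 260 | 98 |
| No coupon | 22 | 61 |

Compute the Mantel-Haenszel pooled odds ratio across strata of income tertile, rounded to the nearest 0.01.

4.86

OR_MH = Σ(aᵢdᵢ/nᵢ) / Σ(bᵢcᵢ/nᵢ), where nᵢ is the stratum total.
Stratum 1 (Low): n = 594; a·d/n = 300·112/594 = 56.5657; b·c/n = 64·118/594 = 12.7138
Stratum 2 (Middle): n = 533; a·d/n = 88·264/533 = 43.5872; b·c/n = 142·39/533 = 10.3902
Stratum 3 (High): n = 441; a·d/n = 260·61/441 = 35.9637; b·c/n = 98·22/441 = 4.8889
OR_MH = (56.5657 + 43.5872 + 35.9637) / (12.7138 + 10.3902 + 4.8889) = 136.1166 / 27.9929 = 4.86253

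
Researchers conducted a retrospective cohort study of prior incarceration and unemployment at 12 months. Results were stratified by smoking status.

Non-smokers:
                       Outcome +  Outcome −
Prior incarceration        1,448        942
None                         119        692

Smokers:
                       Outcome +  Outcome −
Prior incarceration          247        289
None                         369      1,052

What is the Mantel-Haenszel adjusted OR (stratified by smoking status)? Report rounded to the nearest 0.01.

OR_MH = Σ(aᵢdᵢ/nᵢ) / Σ(bᵢcᵢ/nᵢ), where nᵢ is the stratum total.
Stratum 1 (Non-smokers): n = 3201; a·d/n = 1448·692/3201 = 313.0322; b·c/n = 942·119/3201 = 35.0197
Stratum 2 (Smokers): n = 1957; a·d/n = 247·1052/1957 = 132.7767; b·c/n = 289·369/1957 = 54.4921
OR_MH = (313.0322 + 132.7767) / (35.0197 + 54.4921) = 445.8089 / 89.5118 = 4.98045

4.98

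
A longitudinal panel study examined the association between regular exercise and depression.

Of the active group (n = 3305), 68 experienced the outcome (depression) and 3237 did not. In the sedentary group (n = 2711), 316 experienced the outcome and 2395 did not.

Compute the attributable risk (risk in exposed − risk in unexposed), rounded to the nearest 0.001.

From the description: a = 68, b = 3237, c = 316, d = 2395.
Risk in exposed = 68/3305 = 0.020575; risk in unexposed = 316/2711 = 0.116562.
Risk difference = 0.020575 − 0.116562 = -0.095987

-0.096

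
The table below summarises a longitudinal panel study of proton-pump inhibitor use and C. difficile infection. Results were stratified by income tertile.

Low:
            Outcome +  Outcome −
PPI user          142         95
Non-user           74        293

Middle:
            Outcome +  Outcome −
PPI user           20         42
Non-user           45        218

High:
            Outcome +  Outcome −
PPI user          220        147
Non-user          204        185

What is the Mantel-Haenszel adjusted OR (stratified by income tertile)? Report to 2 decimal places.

2.38

OR_MH = Σ(aᵢdᵢ/nᵢ) / Σ(bᵢcᵢ/nᵢ), where nᵢ is the stratum total.
Stratum 1 (Low): n = 604; a·d/n = 142·293/604 = 68.8841; b·c/n = 95·74/604 = 11.6391
Stratum 2 (Middle): n = 325; a·d/n = 20·218/325 = 13.4154; b·c/n = 42·45/325 = 5.8154
Stratum 3 (High): n = 756; a·d/n = 220·185/756 = 53.8360; b·c/n = 147·204/756 = 39.6667
OR_MH = (68.8841 + 13.4154 + 53.8360) / (11.6391 + 5.8154 + 39.6667) = 136.1355 / 57.1211 = 2.38328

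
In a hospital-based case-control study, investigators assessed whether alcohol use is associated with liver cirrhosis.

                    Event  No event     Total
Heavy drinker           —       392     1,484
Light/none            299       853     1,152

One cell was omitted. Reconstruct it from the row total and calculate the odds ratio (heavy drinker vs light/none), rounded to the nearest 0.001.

The missing cell is in the exposed row: 1484 − 392 = 1092.
So a = 1092, b = 392, c = 299, d = 853.
OR = (a·d)/(b·c) = (1092 × 853) / (392 × 299) = 931476 / 117208 = 7.94720

7.947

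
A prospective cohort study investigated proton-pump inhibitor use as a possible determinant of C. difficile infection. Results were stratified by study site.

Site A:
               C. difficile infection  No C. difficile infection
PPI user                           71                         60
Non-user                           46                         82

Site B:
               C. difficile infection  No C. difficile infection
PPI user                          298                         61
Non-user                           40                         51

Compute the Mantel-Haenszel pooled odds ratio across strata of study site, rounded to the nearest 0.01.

OR_MH = Σ(aᵢdᵢ/nᵢ) / Σ(bᵢcᵢ/nᵢ), where nᵢ is the stratum total.
Stratum 1 (Site A): n = 259; a·d/n = 71·82/259 = 22.4788; b·c/n = 60·46/259 = 10.6564
Stratum 2 (Site B): n = 450; a·d/n = 298·51/450 = 33.7733; b·c/n = 61·40/450 = 5.4222
OR_MH = (22.4788 + 33.7733) / (10.6564 + 5.4222) = 56.2521 / 16.0786 = 3.49857

3.50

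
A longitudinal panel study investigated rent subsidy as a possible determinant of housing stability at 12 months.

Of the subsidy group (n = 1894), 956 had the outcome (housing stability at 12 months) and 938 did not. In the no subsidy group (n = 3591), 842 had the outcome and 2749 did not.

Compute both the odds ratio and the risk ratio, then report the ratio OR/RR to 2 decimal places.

1.55

From the description: a = 956, b = 938, c = 842, d = 2749.
OR = (956·2749)/(938·842) = 2628044/789796 = 3.32750
Risk in exposed = 956/1894 = 0.50475; risk in unexposed = 842/3591 = 0.23448; RR = 2.15269
OR/RR = 3.32750 / 2.15269 = 1.54574
The outcome is not rare, so the OR lies further from 1 than the RR.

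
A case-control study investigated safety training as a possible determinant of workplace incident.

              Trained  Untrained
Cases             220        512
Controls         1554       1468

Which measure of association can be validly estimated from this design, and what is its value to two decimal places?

Reading the table with exposure as columns: a = 220 (Trained, case), b = 1554 (Trained, non-case), c = 512 (Untrained, case), d = 1468.
This is a case-control study: participants were sampled on outcome status, so risks in the source population cannot be estimated directly — relative risk is not valid here. The odds ratio is the appropriate measure.
OR = (a·d)/(b·c) = (220 × 1468) / (1554 × 512) = 322960 / 795648 = 0.40591

0.41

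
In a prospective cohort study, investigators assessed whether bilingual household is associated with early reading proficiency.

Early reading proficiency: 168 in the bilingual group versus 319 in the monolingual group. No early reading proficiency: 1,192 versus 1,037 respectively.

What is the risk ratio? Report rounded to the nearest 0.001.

From the description: a = 168, b = 1192, c = 319, d = 1037.
Risk in exposed = 168/1360 = 0.12353; risk in unexposed = 319/1356 = 0.23525.
RR = 0.12353 / 0.23525 = 0.52510
The risk is 47% lower among the exposed than among the unexposed.

0.525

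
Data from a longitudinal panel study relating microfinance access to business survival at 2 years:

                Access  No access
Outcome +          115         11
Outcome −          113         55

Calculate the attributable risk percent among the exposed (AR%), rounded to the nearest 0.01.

Reading the table with exposure as columns: a = 115 (Access, case), b = 113 (Access, non-case), c = 11 (No access, case), d = 55.
Risk in exposed = 115/228 = 0.50439; risk in unexposed = 11/66 = 0.16667.
RR = 0.50439/0.16667 = 3.02632
AR% = (RR − 1)/RR × 100 = (3.02632 − 1)/3.02632 × 100 = 66.9565%

66.96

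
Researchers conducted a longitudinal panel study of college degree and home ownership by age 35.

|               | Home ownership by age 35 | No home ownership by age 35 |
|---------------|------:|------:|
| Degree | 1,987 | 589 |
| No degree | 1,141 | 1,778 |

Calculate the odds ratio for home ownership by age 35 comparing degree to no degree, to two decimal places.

Cells: a = 1987, b = 589, c = 1141, d = 1778.
OR = (a·d)/(b·c) = (1987 × 1778) / (589 × 1141) = 3532886 / 672049 = 5.25689
The odds of home ownership by age 35 are about 5.26 times as high in the degree group.

5.26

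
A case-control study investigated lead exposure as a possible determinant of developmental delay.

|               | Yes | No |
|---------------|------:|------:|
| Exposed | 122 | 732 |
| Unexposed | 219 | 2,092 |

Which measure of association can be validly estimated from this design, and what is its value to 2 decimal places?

1.59

Cells: a = 122, b = 732, c = 219, d = 2092.
This is a case-control study: participants were sampled on outcome status, so risks in the source population cannot be estimated directly — relative risk is not valid here. The odds ratio is the appropriate measure.
OR = (a·d)/(b·c) = (122 × 2092) / (732 × 219) = 255224 / 160308 = 1.59209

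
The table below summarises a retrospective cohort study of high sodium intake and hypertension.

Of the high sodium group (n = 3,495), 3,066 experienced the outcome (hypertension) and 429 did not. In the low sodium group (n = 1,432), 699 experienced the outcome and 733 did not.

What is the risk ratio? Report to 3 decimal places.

1.797

From the description: a = 3066, b = 429, c = 699, d = 733.
Risk in exposed = 3066/3495 = 0.87725; risk in unexposed = 699/1432 = 0.48813.
RR = 0.87725 / 0.48813 = 1.79718
The risk among the exposed is 1.80 times that among the unexposed.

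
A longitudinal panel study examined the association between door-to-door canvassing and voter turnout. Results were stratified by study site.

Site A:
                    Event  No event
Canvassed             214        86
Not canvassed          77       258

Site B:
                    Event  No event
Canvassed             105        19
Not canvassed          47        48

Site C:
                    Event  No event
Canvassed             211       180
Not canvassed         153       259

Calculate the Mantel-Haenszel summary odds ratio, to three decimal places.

OR_MH = Σ(aᵢdᵢ/nᵢ) / Σ(bᵢcᵢ/nᵢ), where nᵢ is the stratum total.
Stratum 1 (Site A): n = 635; a·d/n = 214·258/635 = 86.9480; b·c/n = 86·77/635 = 10.4283
Stratum 2 (Site B): n = 219; a·d/n = 105·48/219 = 23.0137; b·c/n = 19·47/219 = 4.0776
Stratum 3 (Site C): n = 803; a·d/n = 211·259/803 = 68.0560; b·c/n = 180·153/803 = 34.2964
OR_MH = (86.9480 + 23.0137 + 68.0560) / (10.4283 + 4.0776 + 34.2964) = 178.0178 / 48.8024 = 3.64773

3.648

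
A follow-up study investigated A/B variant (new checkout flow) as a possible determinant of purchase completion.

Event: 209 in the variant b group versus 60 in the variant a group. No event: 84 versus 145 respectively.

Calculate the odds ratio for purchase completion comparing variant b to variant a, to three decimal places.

From the description: a = 209, b = 84, c = 60, d = 145.
OR = (a·d)/(b·c) = (209 × 145) / (84 × 60) = 30305 / 5040 = 6.01290
The odds of purchase completion are about 6.01 times as high in the variant b group.

6.013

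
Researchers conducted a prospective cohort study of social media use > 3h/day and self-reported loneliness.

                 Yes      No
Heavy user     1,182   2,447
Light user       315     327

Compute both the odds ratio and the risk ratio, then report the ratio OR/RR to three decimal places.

0.755

Cells: a = 1182, b = 2447, c = 315, d = 327.
OR = (1182·327)/(2447·315) = 386514/770805 = 0.50144
Risk in exposed = 1182/3629 = 0.32571; risk in unexposed = 315/642 = 0.49065; RR = 0.66383
OR/RR = 0.50144 / 0.66383 = 0.75538
The outcome is not rare, so the OR lies further from 1 than the RR.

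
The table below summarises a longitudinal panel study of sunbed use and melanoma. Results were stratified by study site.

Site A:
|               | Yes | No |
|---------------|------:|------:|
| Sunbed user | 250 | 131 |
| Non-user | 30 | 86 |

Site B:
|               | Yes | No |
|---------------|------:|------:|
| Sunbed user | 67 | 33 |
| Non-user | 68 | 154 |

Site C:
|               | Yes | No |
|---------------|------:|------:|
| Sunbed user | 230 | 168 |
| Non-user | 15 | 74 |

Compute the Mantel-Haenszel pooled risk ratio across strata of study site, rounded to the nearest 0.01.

2.60

RR_MH = Σ(aᵢ·n₀ᵢ/nᵢ) / Σ(cᵢ·n₁ᵢ/nᵢ), with n₁ᵢ = aᵢ+bᵢ (exposed), n₀ᵢ = cᵢ+dᵢ (unexposed), nᵢ = n₁ᵢ+n₀ᵢ.
Stratum 1 (Site A): n₁ = 381, n₀ = 116, n = 497; a·n₀/n = 250·116/497 = 58.3501; c·n₁/n = 30·381/497 = 22.9980
Stratum 2 (Site B): n₁ = 100, n₀ = 222, n = 322; a·n₀/n = 67·222/322 = 46.1925; c·n₁/n = 68·100/322 = 21.1180
Stratum 3 (Site C): n₁ = 398, n₀ = 89, n = 487; a·n₀/n = 230·89/487 = 42.0329; c·n₁/n = 15·398/487 = 12.2587
RR_MH = (58.3501 + 46.1925 + 42.0329) / (22.9980 + 21.1180 + 12.2587) = 146.5755 / 56.3747 = 2.60002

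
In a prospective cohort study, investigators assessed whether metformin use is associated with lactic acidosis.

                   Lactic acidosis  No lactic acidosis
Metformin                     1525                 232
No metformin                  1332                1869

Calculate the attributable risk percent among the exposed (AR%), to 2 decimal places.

52.06

Cells: a = 1525, b = 232, c = 1332, d = 1869.
Risk in exposed = 1525/1757 = 0.86796; risk in unexposed = 1332/3201 = 0.41612.
RR = 0.86796/0.41612 = 2.08583
AR% = (RR − 1)/RR × 100 = (2.08583 − 1)/2.08583 × 100 = 52.0575%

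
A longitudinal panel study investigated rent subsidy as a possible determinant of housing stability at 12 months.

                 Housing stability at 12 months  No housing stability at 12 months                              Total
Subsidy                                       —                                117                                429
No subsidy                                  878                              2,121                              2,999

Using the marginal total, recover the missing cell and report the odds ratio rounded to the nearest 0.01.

The missing cell is in the exposed row: 429 − 117 = 312.
So a = 312, b = 117, c = 878, d = 2121.
OR = (a·d)/(b·c) = (312 × 2121) / (117 × 878) = 661752 / 102726 = 6.44191

6.44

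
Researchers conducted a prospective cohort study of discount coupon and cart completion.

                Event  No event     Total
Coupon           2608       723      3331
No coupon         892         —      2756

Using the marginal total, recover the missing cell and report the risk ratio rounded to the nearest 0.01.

The missing cell is in the unexposed row: 2756 − 892 = 1864.
So a = 2608, b = 723, c = 892, d = 1864.
RR = [a/(a+b)] / [c/(c+d)] = (2608/3331) / (892/2756) = 0.78295/0.32366 = 2.41906

2.42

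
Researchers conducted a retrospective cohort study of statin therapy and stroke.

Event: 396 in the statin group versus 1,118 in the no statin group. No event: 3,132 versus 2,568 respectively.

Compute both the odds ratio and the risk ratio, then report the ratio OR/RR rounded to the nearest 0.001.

From the description: a = 396, b = 3132, c = 1118, d = 2568.
OR = (396·2568)/(3132·1118) = 1016928/3501576 = 0.29042
Risk in exposed = 396/3528 = 0.11224; risk in unexposed = 1118/3686 = 0.30331; RR = 0.37007
OR/RR = 0.29042 / 0.37007 = 0.78478
The outcome is not rare, so the OR lies further from 1 than the RR.

0.785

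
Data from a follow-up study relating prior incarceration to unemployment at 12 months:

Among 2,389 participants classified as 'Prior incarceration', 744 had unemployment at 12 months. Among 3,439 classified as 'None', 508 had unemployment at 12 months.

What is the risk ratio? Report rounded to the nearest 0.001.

2.108

From the description: a = 744, b = 1645, c = 508, d = 2931.
Risk in exposed = 744/2389 = 0.31143; risk in unexposed = 508/3439 = 0.14772.
RR = 0.31143 / 0.14772 = 2.10827
The risk among the exposed is 2.11 times that among the unexposed.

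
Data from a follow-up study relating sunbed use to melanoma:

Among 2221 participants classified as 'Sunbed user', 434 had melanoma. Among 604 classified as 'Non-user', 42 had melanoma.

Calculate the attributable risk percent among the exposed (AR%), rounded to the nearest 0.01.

From the description: a = 434, b = 1787, c = 42, d = 562.
Risk in exposed = 434/2221 = 0.19541; risk in unexposed = 42/604 = 0.06954.
RR = 0.19541/0.06954 = 2.81015
AR% = (RR − 1)/RR × 100 = (2.81015 − 1)/2.81015 × 100 = 64.4147%

64.41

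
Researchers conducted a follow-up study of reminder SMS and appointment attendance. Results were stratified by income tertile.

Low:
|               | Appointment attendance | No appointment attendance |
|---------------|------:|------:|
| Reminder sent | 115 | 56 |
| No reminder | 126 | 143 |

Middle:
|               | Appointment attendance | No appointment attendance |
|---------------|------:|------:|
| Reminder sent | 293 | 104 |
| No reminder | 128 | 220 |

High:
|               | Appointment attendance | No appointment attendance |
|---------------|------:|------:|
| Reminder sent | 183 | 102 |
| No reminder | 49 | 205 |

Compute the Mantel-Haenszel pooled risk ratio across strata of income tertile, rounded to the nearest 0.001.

RR_MH = Σ(aᵢ·n₀ᵢ/nᵢ) / Σ(cᵢ·n₁ᵢ/nᵢ), with n₁ᵢ = aᵢ+bᵢ (exposed), n₀ᵢ = cᵢ+dᵢ (unexposed), nᵢ = n₁ᵢ+n₀ᵢ.
Stratum 1 (Low): n₁ = 171, n₀ = 269, n = 440; a·n₀/n = 115·269/440 = 70.3068; c·n₁/n = 126·171/440 = 48.9682
Stratum 2 (Middle): n₁ = 397, n₀ = 348, n = 745; a·n₀/n = 293·348/745 = 136.8644; c·n₁/n = 128·397/745 = 68.2094
Stratum 3 (High): n₁ = 285, n₀ = 254, n = 539; a·n₀/n = 183·254/539 = 86.2375; c·n₁/n = 49·285/539 = 25.9091
RR_MH = (70.3068 + 136.8644 + 86.2375) / (48.9682 + 68.2094 + 25.9091) = 293.4087 / 143.0867 = 2.05057

2.051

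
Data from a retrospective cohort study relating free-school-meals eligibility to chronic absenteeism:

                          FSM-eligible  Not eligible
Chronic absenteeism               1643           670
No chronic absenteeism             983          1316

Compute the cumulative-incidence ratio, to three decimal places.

Reading the table with exposure as columns: a = 1643 (FSM-eligible, case), b = 983 (FSM-eligible, non-case), c = 670 (Not eligible, case), d = 1316.
Risk in exposed = 1643/2626 = 0.62567; risk in unexposed = 670/1986 = 0.33736.
RR = 0.62567 / 0.33736 = 1.85459
The risk among the exposed is 1.85 times that among the unexposed.

1.855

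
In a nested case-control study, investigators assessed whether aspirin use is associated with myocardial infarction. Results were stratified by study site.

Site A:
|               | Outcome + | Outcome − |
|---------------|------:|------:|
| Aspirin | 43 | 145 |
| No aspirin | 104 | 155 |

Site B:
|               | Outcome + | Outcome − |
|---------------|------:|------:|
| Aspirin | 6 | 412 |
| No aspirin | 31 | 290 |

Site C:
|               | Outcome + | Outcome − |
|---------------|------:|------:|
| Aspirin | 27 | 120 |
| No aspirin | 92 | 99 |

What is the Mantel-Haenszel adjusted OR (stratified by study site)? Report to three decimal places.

OR_MH = Σ(aᵢdᵢ/nᵢ) / Σ(bᵢcᵢ/nᵢ), where nᵢ is the stratum total.
Stratum 1 (Site A): n = 447; a·d/n = 43·155/447 = 14.9105; b·c/n = 145·104/447 = 33.7360
Stratum 2 (Site B): n = 739; a·d/n = 6·290/739 = 2.3545; b·c/n = 412·31/739 = 17.2828
Stratum 3 (Site C): n = 338; a·d/n = 27·99/338 = 7.9083; b·c/n = 120·92/338 = 32.6627
OR_MH = (14.9105 + 2.3545 + 7.9083) / (33.7360 + 17.2828 + 32.6627) = 25.1733 / 83.6816 = 0.30082

0.301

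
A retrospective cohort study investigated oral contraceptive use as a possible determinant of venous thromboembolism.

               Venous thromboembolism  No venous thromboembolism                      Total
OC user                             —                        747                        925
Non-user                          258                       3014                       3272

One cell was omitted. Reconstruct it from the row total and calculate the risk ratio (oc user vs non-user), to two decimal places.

2.44

The missing cell is in the exposed row: 925 − 747 = 178.
So a = 178, b = 747, c = 258, d = 3014.
RR = [a/(a+b)] / [c/(c+d)] = (178/925) / (258/3272) = 0.19243/0.07885 = 2.44046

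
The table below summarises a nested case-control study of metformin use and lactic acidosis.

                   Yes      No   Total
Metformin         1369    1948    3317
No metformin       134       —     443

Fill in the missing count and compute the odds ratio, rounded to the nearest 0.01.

The missing cell is in the unexposed row: 443 − 134 = 309.
So a = 1369, b = 1948, c = 134, d = 309.
OR = (a·d)/(b·c) = (1369 × 309) / (1948 × 134) = 423021 / 261032 = 1.62057

1.62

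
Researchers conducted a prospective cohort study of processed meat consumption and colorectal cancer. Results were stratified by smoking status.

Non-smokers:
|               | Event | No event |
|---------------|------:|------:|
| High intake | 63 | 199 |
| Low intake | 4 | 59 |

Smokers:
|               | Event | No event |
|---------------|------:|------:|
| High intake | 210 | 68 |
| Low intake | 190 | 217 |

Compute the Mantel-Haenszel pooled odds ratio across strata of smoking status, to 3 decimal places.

3.658

OR_MH = Σ(aᵢdᵢ/nᵢ) / Σ(bᵢcᵢ/nᵢ), where nᵢ is the stratum total.
Stratum 1 (Non-smokers): n = 325; a·d/n = 63·59/325 = 11.4369; b·c/n = 199·4/325 = 2.4492
Stratum 2 (Smokers): n = 685; a·d/n = 210·217/685 = 66.5255; b·c/n = 68·190/685 = 18.8613
OR_MH = (11.4369 + 66.5255) / (2.4492 + 18.8613) = 77.9625 / 21.3105 = 3.65840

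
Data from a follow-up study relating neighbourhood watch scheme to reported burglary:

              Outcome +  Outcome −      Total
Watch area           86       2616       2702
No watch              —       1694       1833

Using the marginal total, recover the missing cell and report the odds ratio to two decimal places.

The missing cell is in the unexposed row: 1833 − 1694 = 139.
So a = 86, b = 2616, c = 139, d = 1694.
OR = (a·d)/(b·c) = (86 × 1694) / (2616 × 139) = 145684 / 363624 = 0.40064

0.40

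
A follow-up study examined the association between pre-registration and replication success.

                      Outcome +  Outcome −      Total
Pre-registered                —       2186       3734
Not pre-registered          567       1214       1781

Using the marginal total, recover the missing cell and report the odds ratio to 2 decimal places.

The missing cell is in the exposed row: 3734 − 2186 = 1548.
So a = 1548, b = 2186, c = 567, d = 1214.
OR = (a·d)/(b·c) = (1548 × 1214) / (2186 × 567) = 1879272 / 1239462 = 1.51620

1.52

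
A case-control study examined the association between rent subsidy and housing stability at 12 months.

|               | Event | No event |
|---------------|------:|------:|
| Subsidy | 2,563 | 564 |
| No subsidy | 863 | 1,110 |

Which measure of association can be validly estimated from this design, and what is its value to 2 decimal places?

5.84

Cells: a = 2563, b = 564, c = 863, d = 1110.
This is a case-control study: participants were sampled on outcome status, so risks in the source population cannot be estimated directly — relative risk is not valid here. The odds ratio is the appropriate measure.
OR = (a·d)/(b·c) = (2563 × 1110) / (564 × 863) = 2844930 / 486732 = 5.84496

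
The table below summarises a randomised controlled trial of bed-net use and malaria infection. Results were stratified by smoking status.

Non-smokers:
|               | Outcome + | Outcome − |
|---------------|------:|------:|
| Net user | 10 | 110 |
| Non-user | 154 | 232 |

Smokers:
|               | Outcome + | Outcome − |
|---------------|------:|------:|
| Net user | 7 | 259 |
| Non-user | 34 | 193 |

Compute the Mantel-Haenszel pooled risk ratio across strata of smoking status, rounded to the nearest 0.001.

RR_MH = Σ(aᵢ·n₀ᵢ/nᵢ) / Σ(cᵢ·n₁ᵢ/nᵢ), with n₁ᵢ = aᵢ+bᵢ (exposed), n₀ᵢ = cᵢ+dᵢ (unexposed), nᵢ = n₁ᵢ+n₀ᵢ.
Stratum 1 (Non-smokers): n₁ = 120, n₀ = 386, n = 506; a·n₀/n = 10·386/506 = 7.6285; c·n₁/n = 154·120/506 = 36.5217
Stratum 2 (Smokers): n₁ = 266, n₀ = 227, n = 493; a·n₀/n = 7·227/493 = 3.2231; c·n₁/n = 34·266/493 = 18.3448
RR_MH = (7.6285 + 3.2231) / (36.5217 + 18.3448) = 10.8516 / 54.8666 = 0.19778

0.198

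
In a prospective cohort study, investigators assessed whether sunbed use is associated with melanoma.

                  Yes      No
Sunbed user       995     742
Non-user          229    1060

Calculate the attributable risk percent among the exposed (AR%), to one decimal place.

Cells: a = 995, b = 742, c = 229, d = 1060.
Risk in exposed = 995/1737 = 0.57283; risk in unexposed = 229/1289 = 0.17766.
RR = 0.57283/0.17766 = 3.22434
AR% = (RR − 1)/RR × 100 = (3.22434 − 1)/3.22434 × 100 = 68.9859%

69.0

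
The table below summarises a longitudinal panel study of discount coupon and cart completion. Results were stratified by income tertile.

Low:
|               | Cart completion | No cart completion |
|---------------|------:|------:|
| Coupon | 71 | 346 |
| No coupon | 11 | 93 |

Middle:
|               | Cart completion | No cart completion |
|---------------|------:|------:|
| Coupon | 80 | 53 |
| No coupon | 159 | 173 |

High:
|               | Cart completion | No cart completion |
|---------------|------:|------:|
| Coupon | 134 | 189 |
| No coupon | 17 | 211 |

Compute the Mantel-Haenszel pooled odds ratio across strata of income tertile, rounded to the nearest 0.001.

2.999

OR_MH = Σ(aᵢdᵢ/nᵢ) / Σ(bᵢcᵢ/nᵢ), where nᵢ is the stratum total.
Stratum 1 (Low): n = 521; a·d/n = 71·93/521 = 12.6737; b·c/n = 346·11/521 = 7.3052
Stratum 2 (Middle): n = 465; a·d/n = 80·173/465 = 29.7634; b·c/n = 53·159/465 = 18.1226
Stratum 3 (High): n = 551; a·d/n = 134·211/551 = 51.3140; b·c/n = 189·17/551 = 5.8312
OR_MH = (12.6737 + 29.7634 + 51.3140) / (7.3052 + 18.1226 + 5.8312) = 93.7511 / 31.2590 = 2.99917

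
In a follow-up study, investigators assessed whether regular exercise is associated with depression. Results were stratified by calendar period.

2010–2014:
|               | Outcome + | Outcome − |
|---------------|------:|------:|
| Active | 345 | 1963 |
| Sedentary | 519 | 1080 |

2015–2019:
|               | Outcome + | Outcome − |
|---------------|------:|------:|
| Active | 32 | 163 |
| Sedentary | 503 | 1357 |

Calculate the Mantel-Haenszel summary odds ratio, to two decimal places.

0.39

OR_MH = Σ(aᵢdᵢ/nᵢ) / Σ(bᵢcᵢ/nᵢ), where nᵢ is the stratum total.
Stratum 1 (2010–2014): n = 3907; a·d/n = 345·1080/3907 = 95.3673; b·c/n = 1963·519/3907 = 260.7620
Stratum 2 (2015–2019): n = 2055; a·d/n = 32·1357/2055 = 21.1309; b·c/n = 163·503/2055 = 39.8973
OR_MH = (95.3673 + 21.1309) / (260.7620 + 39.8973) = 116.4982 / 300.6593 = 0.38748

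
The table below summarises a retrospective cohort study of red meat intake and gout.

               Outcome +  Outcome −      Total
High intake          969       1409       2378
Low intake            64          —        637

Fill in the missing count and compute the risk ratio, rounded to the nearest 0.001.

4.056

The missing cell is in the unexposed row: 637 − 64 = 573.
So a = 969, b = 1409, c = 64, d = 573.
RR = [a/(a+b)] / [c/(c+d)] = (969/2378) / (64/637) = 0.40749/0.10047 = 4.05575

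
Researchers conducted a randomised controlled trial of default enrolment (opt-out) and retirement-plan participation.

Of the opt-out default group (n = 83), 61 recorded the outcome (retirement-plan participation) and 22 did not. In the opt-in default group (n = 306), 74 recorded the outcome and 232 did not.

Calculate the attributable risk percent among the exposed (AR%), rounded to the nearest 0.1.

From the description: a = 61, b = 22, c = 74, d = 232.
Risk in exposed = 61/83 = 0.73494; risk in unexposed = 74/306 = 0.24183.
RR = 0.73494/0.24183 = 3.03908
AR% = (RR − 1)/RR × 100 = (3.03908 − 1)/3.03908 × 100 = 67.0953%

67.1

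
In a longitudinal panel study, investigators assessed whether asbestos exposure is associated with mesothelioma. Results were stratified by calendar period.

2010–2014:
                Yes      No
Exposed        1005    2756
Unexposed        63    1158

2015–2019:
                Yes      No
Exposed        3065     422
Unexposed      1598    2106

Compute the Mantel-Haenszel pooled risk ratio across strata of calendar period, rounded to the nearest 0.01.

2.22

RR_MH = Σ(aᵢ·n₀ᵢ/nᵢ) / Σ(cᵢ·n₁ᵢ/nᵢ), with n₁ᵢ = aᵢ+bᵢ (exposed), n₀ᵢ = cᵢ+dᵢ (unexposed), nᵢ = n₁ᵢ+n₀ᵢ.
Stratum 1 (2010–2014): n₁ = 3761, n₀ = 1221, n = 4982; a·n₀/n = 1005·1221/4982 = 246.3077; c·n₁/n = 63·3761/4982 = 47.5598
Stratum 2 (2015–2019): n₁ = 3487, n₀ = 3704, n = 7191; a·n₀/n = 3065·3704/7191 = 1578.7457; c·n₁/n = 1598·3487/7191 = 774.8889
RR_MH = (246.3077 + 1578.7457) / (47.5598 + 774.8889) = 1825.0534 / 822.4487 = 2.21905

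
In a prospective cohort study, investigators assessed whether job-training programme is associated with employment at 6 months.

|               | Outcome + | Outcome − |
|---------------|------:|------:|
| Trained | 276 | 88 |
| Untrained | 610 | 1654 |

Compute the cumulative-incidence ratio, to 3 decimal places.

2.814

Cells: a = 276, b = 88, c = 610, d = 1654.
Risk in exposed = 276/364 = 0.75824; risk in unexposed = 610/2264 = 0.26943.
RR = 0.75824 / 0.26943 = 2.81420
The risk among the exposed is 2.81 times that among the unexposed.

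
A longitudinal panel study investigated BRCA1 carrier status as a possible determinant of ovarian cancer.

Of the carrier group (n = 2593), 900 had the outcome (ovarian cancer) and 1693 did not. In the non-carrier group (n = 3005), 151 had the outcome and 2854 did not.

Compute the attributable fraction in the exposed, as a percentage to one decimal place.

85.5

From the description: a = 900, b = 1693, c = 151, d = 2854.
Risk in exposed = 900/2593 = 0.34709; risk in unexposed = 151/3005 = 0.05025.
RR = 0.34709/0.05025 = 6.90729
AR% = (RR − 1)/RR × 100 = (6.90729 − 1)/6.90729 × 100 = 85.5225%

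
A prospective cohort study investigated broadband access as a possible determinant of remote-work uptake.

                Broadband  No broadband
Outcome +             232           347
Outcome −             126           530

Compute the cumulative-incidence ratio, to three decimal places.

Reading the table with exposure as columns: a = 232 (Broadband, case), b = 126 (Broadband, non-case), c = 347 (No broadband, case), d = 530.
Risk in exposed = 232/358 = 0.64804; risk in unexposed = 347/877 = 0.39567.
RR = 0.64804 / 0.39567 = 1.63785
The risk among the exposed is 1.64 times that among the unexposed.

1.638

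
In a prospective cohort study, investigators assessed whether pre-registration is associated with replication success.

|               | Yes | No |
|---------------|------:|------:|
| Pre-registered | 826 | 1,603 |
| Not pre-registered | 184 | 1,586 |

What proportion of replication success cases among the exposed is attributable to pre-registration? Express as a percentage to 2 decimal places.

Cells: a = 826, b = 1603, c = 184, d = 1586.
Risk in exposed = 826/2429 = 0.34006; risk in unexposed = 184/1770 = 0.10395.
RR = 0.34006/0.10395 = 3.27121
AR% = (RR − 1)/RR × 100 = (3.27121 − 1)/3.27121 × 100 = 69.4302%

69.43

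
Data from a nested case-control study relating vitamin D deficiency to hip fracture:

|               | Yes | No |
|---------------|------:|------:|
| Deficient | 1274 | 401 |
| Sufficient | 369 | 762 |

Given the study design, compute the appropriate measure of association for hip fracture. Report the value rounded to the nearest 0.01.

Cells: a = 1274, b = 401, c = 369, d = 762.
This is a nested case-control study: participants were sampled on outcome status, so risks in the source population cannot be estimated directly — relative risk is not valid here. The odds ratio is the appropriate measure.
OR = (a·d)/(b·c) = (1274 × 762) / (401 × 369) = 970788 / 147969 = 6.56075

6.56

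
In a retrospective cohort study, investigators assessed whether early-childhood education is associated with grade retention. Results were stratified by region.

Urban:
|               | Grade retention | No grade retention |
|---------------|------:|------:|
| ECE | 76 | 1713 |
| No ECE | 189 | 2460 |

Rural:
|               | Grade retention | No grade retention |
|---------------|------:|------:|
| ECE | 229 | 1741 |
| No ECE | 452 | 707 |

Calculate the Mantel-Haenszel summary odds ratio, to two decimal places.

0.29

OR_MH = Σ(aᵢdᵢ/nᵢ) / Σ(bᵢcᵢ/nᵢ), where nᵢ is the stratum total.
Stratum 1 (Urban): n = 4438; a·d/n = 76·2460/4438 = 42.1271; b·c/n = 1713·189/4438 = 72.9511
Stratum 2 (Rural): n = 3129; a·d/n = 229·707/3129 = 51.7427; b·c/n = 1741·452/3129 = 251.4963
OR_MH = (42.1271 + 51.7427) / (72.9511 + 251.4963) = 93.8698 / 324.4474 = 0.28932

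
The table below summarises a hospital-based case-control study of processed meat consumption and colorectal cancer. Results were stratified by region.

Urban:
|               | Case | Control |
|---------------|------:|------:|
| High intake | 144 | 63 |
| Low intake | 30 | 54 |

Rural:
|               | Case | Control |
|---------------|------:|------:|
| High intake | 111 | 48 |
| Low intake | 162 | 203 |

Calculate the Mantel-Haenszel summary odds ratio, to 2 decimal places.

OR_MH = Σ(aᵢdᵢ/nᵢ) / Σ(bᵢcᵢ/nᵢ), where nᵢ is the stratum total.
Stratum 1 (Urban): n = 291; a·d/n = 144·54/291 = 26.7216; b·c/n = 63·30/291 = 6.4948
Stratum 2 (Rural): n = 524; a·d/n = 111·203/524 = 43.0019; b·c/n = 48·162/524 = 14.8397
OR_MH = (26.7216 + 43.0019) / (6.4948 + 14.8397) = 69.7236 / 21.3345 = 3.26811

3.27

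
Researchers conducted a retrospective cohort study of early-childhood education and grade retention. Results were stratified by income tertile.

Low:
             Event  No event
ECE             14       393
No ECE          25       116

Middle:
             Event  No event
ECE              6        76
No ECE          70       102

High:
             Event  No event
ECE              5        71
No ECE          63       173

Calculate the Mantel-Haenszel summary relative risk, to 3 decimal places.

RR_MH = Σ(aᵢ·n₀ᵢ/nᵢ) / Σ(cᵢ·n₁ᵢ/nᵢ), with n₁ᵢ = aᵢ+bᵢ (exposed), n₀ᵢ = cᵢ+dᵢ (unexposed), nᵢ = n₁ᵢ+n₀ᵢ.
Stratum 1 (Low): n₁ = 407, n₀ = 141, n = 548; a·n₀/n = 14·141/548 = 3.6022; c·n₁/n = 25·407/548 = 18.5675
Stratum 2 (Middle): n₁ = 82, n₀ = 172, n = 254; a·n₀/n = 6·172/254 = 4.0630; c·n₁/n = 70·82/254 = 22.5984
Stratum 3 (High): n₁ = 76, n₀ = 236, n = 312; a·n₀/n = 5·236/312 = 3.7821; c·n₁/n = 63·76/312 = 15.3462
RR_MH = (3.6022 + 4.0630 + 3.7821) / (18.5675 + 22.5984 + 15.3462) = 11.4472 / 56.5121 = 0.20256

0.203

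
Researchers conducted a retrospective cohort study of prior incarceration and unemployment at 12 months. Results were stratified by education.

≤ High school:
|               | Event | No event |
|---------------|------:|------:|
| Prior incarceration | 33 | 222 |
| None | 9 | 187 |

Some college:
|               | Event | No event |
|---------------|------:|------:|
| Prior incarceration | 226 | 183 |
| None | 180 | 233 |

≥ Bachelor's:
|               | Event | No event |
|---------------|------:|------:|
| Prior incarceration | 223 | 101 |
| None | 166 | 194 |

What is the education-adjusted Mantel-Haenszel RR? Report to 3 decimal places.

1.415

RR_MH = Σ(aᵢ·n₀ᵢ/nᵢ) / Σ(cᵢ·n₁ᵢ/nᵢ), with n₁ᵢ = aᵢ+bᵢ (exposed), n₀ᵢ = cᵢ+dᵢ (unexposed), nᵢ = n₁ᵢ+n₀ᵢ.
Stratum 1 (≤ High school): n₁ = 255, n₀ = 196, n = 451; a·n₀/n = 33·196/451 = 14.3415; c·n₁/n = 9·255/451 = 5.0887
Stratum 2 (Some college): n₁ = 409, n₀ = 413, n = 822; a·n₀/n = 226·413/822 = 113.5499; c·n₁/n = 180·409/822 = 89.5620
Stratum 3 (≥ Bachelor's): n₁ = 324, n₀ = 360, n = 684; a·n₀/n = 223·360/684 = 117.3684; c·n₁/n = 166·324/684 = 78.6316
RR_MH = (14.3415 + 113.5499 + 117.3684) / (5.0887 + 89.5620 + 78.6316) = 245.2598 / 173.2823 = 1.41538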